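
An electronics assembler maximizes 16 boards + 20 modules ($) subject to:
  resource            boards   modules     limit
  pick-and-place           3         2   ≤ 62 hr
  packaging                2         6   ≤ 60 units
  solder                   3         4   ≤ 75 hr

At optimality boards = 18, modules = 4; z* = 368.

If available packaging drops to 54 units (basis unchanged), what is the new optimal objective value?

At the optimum: pick-and-place uses 62 of 62 (binding); packaging uses 60 of 60 (binding); solder uses 70 of 75 (slack = 5).
Since solder is not tight, its dual is 0.
Dual feasibility on the basic columns requires 3·y_pick-and-place + 2·y_packaging = 16, 2·y_pick-and-place + 6·y_packaging = 20.
This yields shadow prices y_pick-and-place = 4, y_packaging = 2.
Δz = y_packaging·Δb = 2 × (-6) = -12, so new z* = 368 − 12 = 356.

356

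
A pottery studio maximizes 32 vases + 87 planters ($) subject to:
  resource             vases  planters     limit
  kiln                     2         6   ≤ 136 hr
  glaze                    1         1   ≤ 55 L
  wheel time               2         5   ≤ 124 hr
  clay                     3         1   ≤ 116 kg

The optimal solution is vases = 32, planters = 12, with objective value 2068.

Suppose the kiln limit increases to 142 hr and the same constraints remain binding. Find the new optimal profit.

2110

At the optimum: kiln uses 136 of 136 (binding); glaze uses 44 of 55 (slack = 11); wheel time uses 124 of 124 (binding); clay uses 108 of 116 (slack = 8).
Since glaze, clay are not tight, their duals are 0.
The binding rows give the dual system: 2·y_kiln + 2·y_wheel time = 32 and 6·y_kiln + 5·y_wheel time = 87.
This yields shadow prices y_kiln = 7, y_wheel time = 9.
Δz = y_kiln·Δb = 7 × (6) = 42, so new z* = 2068 + 42 = 2110.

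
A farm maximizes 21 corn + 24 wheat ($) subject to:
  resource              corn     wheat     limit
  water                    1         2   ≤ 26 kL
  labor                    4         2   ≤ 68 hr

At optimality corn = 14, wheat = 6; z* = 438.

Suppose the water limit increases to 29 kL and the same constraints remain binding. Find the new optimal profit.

465

At the optimum: water uses 26 of 26 (binding); labor uses 68 of 68 (binding).
From A_Bᵀ y = c: 1·y_water + 4·y_labor = 21; 2·y_water + 2·y_labor = 24.
→ y_water = 9 and y_labor = 3.
Δz = y_water·Δb = 9 × (3) = 27, so new z* = 438 + 27 = 465.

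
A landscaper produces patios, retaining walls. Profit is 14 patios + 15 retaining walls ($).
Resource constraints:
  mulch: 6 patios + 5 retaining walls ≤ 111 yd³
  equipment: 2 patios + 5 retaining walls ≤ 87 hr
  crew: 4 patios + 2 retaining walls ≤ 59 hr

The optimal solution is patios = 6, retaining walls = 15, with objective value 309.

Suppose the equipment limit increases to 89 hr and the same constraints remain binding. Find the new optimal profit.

311

Check each constraint at x*: mulch 111/111 (tight); equipment 87/87 (tight); crew 54/59 (slack 5).
Since crew is not tight, its dual is 0.
From A_Bᵀ y = c: 6·y_mulch + 2·y_equipment = 14; 5·y_mulch + 5·y_equipment = 15.
→ y_mulch = 2 and y_equipment = 1.
Δz = y_equipment·Δb = 1 × (2) = 2, so new z* = 309 + 2 = 311.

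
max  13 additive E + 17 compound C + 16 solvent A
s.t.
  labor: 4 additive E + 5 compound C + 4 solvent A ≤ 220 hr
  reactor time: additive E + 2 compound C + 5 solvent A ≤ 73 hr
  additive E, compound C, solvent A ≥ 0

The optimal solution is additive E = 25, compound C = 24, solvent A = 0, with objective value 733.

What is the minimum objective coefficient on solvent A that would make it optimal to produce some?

At the optimum: labor uses 220 of 220 (binding); reactor time uses 73 of 73 (binding).
From A_Bᵀ y = c: 4·y_labor + 1·y_reactor time = 13; 5·y_labor + 2·y_reactor time = 17.
Solving: y_labor = 3, y_reactor time = 1.
solvent A enters the basis when its profit ≥ yᵀa₃ = 3·4 + 1·5 = 17.

17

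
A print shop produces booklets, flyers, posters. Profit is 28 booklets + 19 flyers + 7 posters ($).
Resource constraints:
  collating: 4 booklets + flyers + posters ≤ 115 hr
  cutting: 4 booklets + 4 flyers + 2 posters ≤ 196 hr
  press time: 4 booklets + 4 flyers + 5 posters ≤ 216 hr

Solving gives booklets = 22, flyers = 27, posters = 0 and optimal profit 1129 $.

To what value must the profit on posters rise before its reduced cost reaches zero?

Check each constraint at x*: collating 115/115 (tight); cutting 196/196 (tight); press time 196/216 (slack 20).
Since press time is not tight, its dual is 0.
From A_Bᵀ y = c: 4·y_collating + 4·y_cutting = 28; 1·y_collating + 4·y_cutting = 19.
Solving: y_collating = 3, y_cutting = 4.
posters enters the basis when its profit ≥ yᵀa₃ = 3·1 + 4·2 = 11.

11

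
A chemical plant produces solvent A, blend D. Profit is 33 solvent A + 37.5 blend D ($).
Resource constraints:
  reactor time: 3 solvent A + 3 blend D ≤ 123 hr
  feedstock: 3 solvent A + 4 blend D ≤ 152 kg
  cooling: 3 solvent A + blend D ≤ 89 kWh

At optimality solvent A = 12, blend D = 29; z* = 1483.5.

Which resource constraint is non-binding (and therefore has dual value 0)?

cooling

reactor time: 123/123 (binding)
feedstock: 152/152 (binding)
cooling: 65/89 (slack 24)
By complementary slackness, a constraint with positive slack has shadow price 0 → cooling.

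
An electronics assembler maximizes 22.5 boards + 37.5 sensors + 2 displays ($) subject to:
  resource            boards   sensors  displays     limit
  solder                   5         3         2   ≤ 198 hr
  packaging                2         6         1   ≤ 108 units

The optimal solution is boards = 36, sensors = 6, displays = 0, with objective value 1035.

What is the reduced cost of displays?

Check each constraint at x*: solder 198/198 (tight); packaging 108/108 (tight).
From A_Bᵀ y = c: 5·y_solder + 2·y_packaging = 22.5; 3·y_solder + 6·y_packaging = 37.5.
This yields shadow prices y_solder = 2.5, y_packaging = 5.
Reduced cost of displays: c₃ − yᵀa₃ = 2 − (2.5·2 + 5·1) = 2 − 10 = -8.

-8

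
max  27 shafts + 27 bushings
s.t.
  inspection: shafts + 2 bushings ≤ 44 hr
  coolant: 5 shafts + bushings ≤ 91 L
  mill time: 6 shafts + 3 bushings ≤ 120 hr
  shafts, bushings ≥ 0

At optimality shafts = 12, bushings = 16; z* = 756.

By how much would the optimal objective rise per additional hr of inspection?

9

At the optimum: inspection uses 44 of 44 (binding); coolant uses 76 of 91 (slack = 15); mill time uses 120 of 120 (binding).
Slack constraints have shadow price 0 (complementary slackness).
The binding rows give the dual system: 1·y_inspection + 6·y_mill time = 27 and 2·y_inspection + 3·y_mill time = 27.
This yields shadow prices y_inspection = 9, y_mill time = 3.
Shadow price of inspection = 9.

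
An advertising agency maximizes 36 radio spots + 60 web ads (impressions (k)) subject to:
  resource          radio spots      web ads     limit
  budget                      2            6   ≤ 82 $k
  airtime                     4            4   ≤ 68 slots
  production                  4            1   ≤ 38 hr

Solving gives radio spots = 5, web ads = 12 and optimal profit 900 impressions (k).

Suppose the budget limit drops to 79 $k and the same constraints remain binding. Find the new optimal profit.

882

At the optimum: budget uses 82 of 82 (binding); airtime uses 68 of 68 (binding); production uses 32 of 38 (slack = 6).
Slack constraints have shadow price 0 (complementary slackness).
Dual feasibility on the basic columns requires 2·y_budget + 4·y_airtime = 36, 6·y_budget + 4·y_airtime = 60.
Solving: y_budget = 6, y_airtime = 6.
Δz = y_budget·Δb = 6 × (-3) = -18, so new z* = 900 − 18 = 882.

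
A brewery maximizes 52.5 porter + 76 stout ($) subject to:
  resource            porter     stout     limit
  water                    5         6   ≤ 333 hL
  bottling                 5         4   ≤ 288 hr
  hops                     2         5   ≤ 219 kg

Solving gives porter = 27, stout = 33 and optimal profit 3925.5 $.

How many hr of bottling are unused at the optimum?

21

bottling used = 5·27 + 4·33 = 267; slack = 288 − 267 = 21.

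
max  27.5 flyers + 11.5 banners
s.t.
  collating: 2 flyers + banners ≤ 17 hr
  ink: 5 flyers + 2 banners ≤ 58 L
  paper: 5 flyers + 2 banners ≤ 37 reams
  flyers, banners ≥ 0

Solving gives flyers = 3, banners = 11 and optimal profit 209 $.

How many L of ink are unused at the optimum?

ink used = 5·3 + 2·11 = 37; slack = 58 − 37 = 21.

21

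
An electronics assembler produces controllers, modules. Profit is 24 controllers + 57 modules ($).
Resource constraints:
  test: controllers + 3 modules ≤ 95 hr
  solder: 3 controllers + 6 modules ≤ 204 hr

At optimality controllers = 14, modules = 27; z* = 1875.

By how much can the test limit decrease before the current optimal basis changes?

27

Binding constraints: test, solder. The basis is B = [[1,3],[3,6]] with det -3.
Per unit decrease in test, x* moves by d = (2, -1).
The basis stays optimal until modules reaches 0; allowable decrease = 27 hr.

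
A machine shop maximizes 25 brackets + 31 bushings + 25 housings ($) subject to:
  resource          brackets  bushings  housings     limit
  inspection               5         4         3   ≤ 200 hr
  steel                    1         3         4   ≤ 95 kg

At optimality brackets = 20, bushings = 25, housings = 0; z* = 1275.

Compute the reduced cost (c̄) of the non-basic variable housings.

Check each constraint at x*: inspection 200/200 (tight); steel 95/95 (tight).
The binding rows give the dual system: 5·y_inspection + 1·y_steel = 25 and 4·y_inspection + 3·y_steel = 31.
Solving: y_inspection = 4, y_steel = 5.
Reduced cost of housings: c₃ − yᵀa₃ = 25 − (4·3 + 5·4) = 25 − 32 = -7.

-7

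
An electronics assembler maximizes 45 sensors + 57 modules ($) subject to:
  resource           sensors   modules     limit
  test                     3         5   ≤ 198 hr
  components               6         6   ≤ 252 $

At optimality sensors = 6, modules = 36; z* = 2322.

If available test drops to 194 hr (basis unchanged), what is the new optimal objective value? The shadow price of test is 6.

Δb = -4, so new z* = 2322 + (6)·(-4) = 2322 − 24 = 2298.

2298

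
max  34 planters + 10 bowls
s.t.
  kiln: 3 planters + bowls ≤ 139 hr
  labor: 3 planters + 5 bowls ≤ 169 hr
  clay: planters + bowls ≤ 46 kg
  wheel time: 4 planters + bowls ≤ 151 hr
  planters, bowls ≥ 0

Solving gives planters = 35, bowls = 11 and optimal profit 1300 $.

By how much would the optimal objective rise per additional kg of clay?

At the optimum: kiln uses 116 of 139 (slack = 23); labor uses 160 of 169 (slack = 9); clay uses 46 of 46 (binding); wheel time uses 151 of 151 (binding).
Since kiln, labor are not tight, their duals are 0.
Dual feasibility on the basic columns requires 1·y_clay + 4·y_wheel time = 34, 1·y_clay + 1·y_wheel time = 10.
→ y_clay = 2 and y_wheel time = 8.
Shadow price of clay = 2.

2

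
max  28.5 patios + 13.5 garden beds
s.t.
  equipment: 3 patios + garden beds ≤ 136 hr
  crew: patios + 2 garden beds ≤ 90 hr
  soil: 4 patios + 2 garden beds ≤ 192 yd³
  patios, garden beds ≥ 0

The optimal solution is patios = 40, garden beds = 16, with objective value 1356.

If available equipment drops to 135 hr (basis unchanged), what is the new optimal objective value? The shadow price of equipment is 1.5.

1354.5

Δb = -1, so new z* = 1356 + (1.5)·(-1) = 1356 − 1.5 = 1354.5.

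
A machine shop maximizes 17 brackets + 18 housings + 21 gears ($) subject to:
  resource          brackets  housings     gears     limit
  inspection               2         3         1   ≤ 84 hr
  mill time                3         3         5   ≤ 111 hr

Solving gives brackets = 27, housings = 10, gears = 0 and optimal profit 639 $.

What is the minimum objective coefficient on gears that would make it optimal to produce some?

26

Both inspection and mill time are binding at x*.
Dual feasibility on the basic columns requires 2·y_inspection + 3·y_mill time = 17, 3·y_inspection + 3·y_mill time = 18.
This yields shadow prices y_inspection = 1, y_mill time = 5.
gears enters the basis when its profit ≥ yᵀa₃ = 1·1 + 5·5 = 26.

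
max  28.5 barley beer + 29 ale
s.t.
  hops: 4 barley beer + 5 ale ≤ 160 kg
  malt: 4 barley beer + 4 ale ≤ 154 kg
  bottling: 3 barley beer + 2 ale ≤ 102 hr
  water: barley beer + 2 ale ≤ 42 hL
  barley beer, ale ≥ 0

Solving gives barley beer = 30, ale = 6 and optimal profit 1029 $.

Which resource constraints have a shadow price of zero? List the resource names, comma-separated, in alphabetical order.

hops: 150/160 (slack 10)
malt: 144/154 (slack 10)
bottling: 102/102 (binding)
water: 42/42 (binding)
By complementary slackness, a constraint with positive slack has shadow price 0 → hops, malt.

hops, malt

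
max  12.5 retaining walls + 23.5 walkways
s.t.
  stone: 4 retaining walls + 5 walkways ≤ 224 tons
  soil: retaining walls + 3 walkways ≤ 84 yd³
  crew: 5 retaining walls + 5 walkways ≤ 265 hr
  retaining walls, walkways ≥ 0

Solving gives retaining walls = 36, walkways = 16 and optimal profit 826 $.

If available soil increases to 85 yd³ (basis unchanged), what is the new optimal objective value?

830.5

Check each constraint at x*: stone 224/224 (tight); soil 84/84 (tight); crew 260/265 (slack 5).
Since crew is not tight, its dual is 0.
The binding rows give the dual system: 4·y_stone + 1·y_soil = 12.5 and 5·y_stone + 3·y_soil = 23.5.
Solving: y_stone = 2, y_soil = 4.5.
Δz = y_soil·Δb = 4.5 × (1) = 4.5, so new z* = 826 + 4.5 = 830.5.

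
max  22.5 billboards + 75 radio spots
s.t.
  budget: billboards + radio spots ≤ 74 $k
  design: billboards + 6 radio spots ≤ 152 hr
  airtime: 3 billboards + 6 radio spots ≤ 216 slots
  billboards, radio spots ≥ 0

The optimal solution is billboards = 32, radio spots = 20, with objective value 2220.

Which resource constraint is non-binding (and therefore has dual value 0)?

budget: 52/74 (slack 22)
design: 152/152 (binding)
airtime: 216/216 (binding)
By complementary slackness, a constraint with positive slack has shadow price 0 → budget.

budget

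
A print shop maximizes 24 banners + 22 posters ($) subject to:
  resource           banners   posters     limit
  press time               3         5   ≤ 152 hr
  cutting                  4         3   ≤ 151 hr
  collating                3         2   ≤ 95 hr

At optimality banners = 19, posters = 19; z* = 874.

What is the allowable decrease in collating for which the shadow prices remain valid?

34.2

Binding constraints: press time, collating. The basis is B = [[3,5],[3,2]] with det -9.
Per unit decrease in collating, x* moves by d = (-0.5556, 0.3333).
The basis stays optimal until banners reaches 0; allowable decrease = 34.2 hr.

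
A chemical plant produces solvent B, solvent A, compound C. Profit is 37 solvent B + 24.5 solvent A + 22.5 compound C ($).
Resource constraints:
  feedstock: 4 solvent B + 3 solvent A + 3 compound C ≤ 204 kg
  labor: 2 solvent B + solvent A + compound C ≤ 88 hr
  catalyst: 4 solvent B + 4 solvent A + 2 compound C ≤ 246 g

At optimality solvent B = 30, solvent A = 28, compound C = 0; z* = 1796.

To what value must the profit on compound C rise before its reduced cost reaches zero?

Binding: feedstock and labor. Non-binding: catalyst (14 unused).
Since catalyst is not tight, its dual is 0.
Dual feasibility on the basic columns requires 4·y_feedstock + 2·y_labor = 37, 3·y_feedstock + 1·y_labor = 24.5.
Solving: y_feedstock = 6, y_labor = 6.5.
compound C enters the basis when its profit ≥ yᵀa₃ = 6·3 + 6.5·1 = 24.5.

24.5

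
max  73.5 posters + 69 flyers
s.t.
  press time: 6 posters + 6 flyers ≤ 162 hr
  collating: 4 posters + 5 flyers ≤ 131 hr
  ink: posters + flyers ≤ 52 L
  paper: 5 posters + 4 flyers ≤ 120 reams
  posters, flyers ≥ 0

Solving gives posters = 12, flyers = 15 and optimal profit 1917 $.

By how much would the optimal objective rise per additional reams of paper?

Check each constraint at x*: press time 162/162 (tight); collating 123/131 (slack 8); ink 27/52 (slack 25); paper 120/120 (tight).
Slack constraints have shadow price 0 (complementary slackness).
From A_Bᵀ y = c: 6·y_press time + 5·y_paper = 73.5; 6·y_press time + 4·y_paper = 69.
→ y_press time = 8.5 and y_paper = 4.5.
Shadow price of paper = 4.5.

4.5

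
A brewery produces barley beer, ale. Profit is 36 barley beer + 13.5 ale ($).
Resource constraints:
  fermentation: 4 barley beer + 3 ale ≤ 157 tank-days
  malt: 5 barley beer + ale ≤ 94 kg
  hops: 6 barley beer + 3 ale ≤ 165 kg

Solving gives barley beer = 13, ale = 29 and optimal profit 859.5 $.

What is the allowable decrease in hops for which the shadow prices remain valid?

Binding constraints: malt, hops. The basis is B = [[5,1],[6,3]] with det 9.
Per unit decrease in hops, x* moves by d = (0.1111, -0.5556).
The basis stays optimal until ale reaches 0; allowable decrease = 52.2 kg.

52.2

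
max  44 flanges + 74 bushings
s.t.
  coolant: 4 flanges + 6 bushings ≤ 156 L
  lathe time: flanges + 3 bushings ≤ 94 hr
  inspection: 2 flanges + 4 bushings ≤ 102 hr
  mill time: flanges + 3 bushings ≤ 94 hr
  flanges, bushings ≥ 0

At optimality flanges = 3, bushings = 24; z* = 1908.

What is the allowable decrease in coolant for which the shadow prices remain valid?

3

Binding constraints: coolant, inspection. The basis is B = [[4,6],[2,4]] with det 4.
Per unit decrease in coolant, x* moves by d = (-1, 0.5).
The basis stays optimal until flanges reaches 0; allowable decrease = 3 L.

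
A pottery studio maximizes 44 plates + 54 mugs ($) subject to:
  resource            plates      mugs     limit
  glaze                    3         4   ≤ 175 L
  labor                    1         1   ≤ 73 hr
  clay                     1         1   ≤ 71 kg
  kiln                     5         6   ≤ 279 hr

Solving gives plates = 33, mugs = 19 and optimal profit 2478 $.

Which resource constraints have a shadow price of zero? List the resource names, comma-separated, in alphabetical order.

clay, labor

glaze: 175/175 (binding)
labor: 52/73 (slack 21)
clay: 52/71 (slack 19)
kiln: 279/279 (binding)
By complementary slackness, a constraint with positive slack has shadow price 0 → clay, labor.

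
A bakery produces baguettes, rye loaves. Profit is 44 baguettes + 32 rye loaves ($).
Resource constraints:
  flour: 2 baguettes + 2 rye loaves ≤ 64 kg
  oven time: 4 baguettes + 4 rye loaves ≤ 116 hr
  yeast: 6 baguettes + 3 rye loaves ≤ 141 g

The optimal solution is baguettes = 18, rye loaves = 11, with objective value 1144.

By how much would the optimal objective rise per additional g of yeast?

4

Binding: oven time and yeast. Non-binding: flour (6 unused).
Slack constraints have shadow price 0 (complementary slackness).
The binding rows give the dual system: 4·y_oven time + 6·y_yeast = 44 and 4·y_oven time + 3·y_yeast = 32.
→ y_oven time = 5 and y_yeast = 4.
Shadow price of yeast = 4.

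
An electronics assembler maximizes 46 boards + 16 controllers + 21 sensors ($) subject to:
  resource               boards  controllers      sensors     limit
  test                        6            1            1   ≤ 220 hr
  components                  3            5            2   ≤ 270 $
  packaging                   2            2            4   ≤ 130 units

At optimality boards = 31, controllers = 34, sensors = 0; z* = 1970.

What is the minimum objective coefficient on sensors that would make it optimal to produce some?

26

Check each constraint at x*: test 220/220 (tight); components 263/270 (slack 7); packaging 130/130 (tight).
Since components is not tight, its dual is 0.
The binding rows give the dual system: 6·y_test + 2·y_packaging = 46 and 1·y_test + 2·y_packaging = 16.
Solving: y_test = 6, y_packaging = 5.
sensors enters the basis when its profit ≥ yᵀa₃ = 6·1 + 5·4 = 26.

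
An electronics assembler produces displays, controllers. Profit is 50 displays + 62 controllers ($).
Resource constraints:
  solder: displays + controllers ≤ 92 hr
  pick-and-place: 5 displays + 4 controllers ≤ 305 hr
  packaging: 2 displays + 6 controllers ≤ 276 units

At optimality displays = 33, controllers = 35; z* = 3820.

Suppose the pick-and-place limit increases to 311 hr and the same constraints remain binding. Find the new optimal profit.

Check each constraint at x*: solder 68/92 (slack 24); pick-and-place 305/305 (tight); packaging 276/276 (tight).
Slack constraints have shadow price 0 (complementary slackness).
Dual feasibility on the basic columns requires 5·y_pick-and-place + 2·y_packaging = 50, 4·y_pick-and-place + 6·y_packaging = 62.
This yields shadow prices y_pick-and-place = 8, y_packaging = 5.
Δz = y_pick-and-place·Δb = 8 × (6) = 48, so new z* = 3820 + 48 = 3868.

3868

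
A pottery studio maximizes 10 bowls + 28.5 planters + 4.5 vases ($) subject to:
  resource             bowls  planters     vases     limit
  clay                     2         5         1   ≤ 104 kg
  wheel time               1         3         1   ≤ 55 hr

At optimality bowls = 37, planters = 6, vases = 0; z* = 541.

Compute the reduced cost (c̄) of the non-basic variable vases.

Both clay and wheel time are binding at x*.
From A_Bᵀ y = c: 2·y_clay + 1·y_wheel time = 10; 5·y_clay + 3·y_wheel time = 28.5.
This yields shadow prices y_clay = 1.5, y_wheel time = 7.
Reduced cost of vases: c₃ − yᵀa₃ = 4.5 − (1.5·1 + 7·1) = 4.5 − 8.5 = -4.

-4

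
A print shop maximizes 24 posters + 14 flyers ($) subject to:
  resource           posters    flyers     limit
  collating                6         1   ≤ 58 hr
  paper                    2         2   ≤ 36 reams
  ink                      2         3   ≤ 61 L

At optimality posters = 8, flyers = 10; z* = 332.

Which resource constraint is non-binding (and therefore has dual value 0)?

ink

collating: 58/58 (binding)
paper: 36/36 (binding)
ink: 46/61 (slack 15)
By complementary slackness, a constraint with positive slack has shadow price 0 → ink.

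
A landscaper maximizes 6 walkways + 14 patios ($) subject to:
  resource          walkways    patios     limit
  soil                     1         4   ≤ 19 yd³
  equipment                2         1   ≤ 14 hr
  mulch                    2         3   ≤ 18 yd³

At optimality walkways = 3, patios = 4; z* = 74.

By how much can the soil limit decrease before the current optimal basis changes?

Binding constraints: soil, mulch. The basis is B = [[1,4],[2,3]] with det -5.
Per unit decrease in soil, x* moves by d = (0.6, -0.4).
The basis stays optimal until equipment becomes binding; allowable decrease = 5 yd³.

5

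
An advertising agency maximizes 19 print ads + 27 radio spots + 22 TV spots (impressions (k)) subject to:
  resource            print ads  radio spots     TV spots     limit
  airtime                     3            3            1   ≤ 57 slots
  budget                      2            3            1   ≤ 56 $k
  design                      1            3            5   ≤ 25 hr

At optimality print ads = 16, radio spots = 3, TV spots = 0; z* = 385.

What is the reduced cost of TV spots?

At the optimum: airtime uses 57 of 57 (binding); budget uses 41 of 56 (slack = 15); design uses 25 of 25 (binding).
By complementary slackness, y = 0 for the non-binding constraint.
Dual feasibility on the basic columns requires 3·y_airtime + 1·y_design = 19, 3·y_airtime + 3·y_design = 27.
→ y_airtime = 5 and y_design = 4.
Reduced cost of TV spots: c₃ − yᵀa₃ = 22 − (5·1 + 4·5) = 22 − 25 = -3.

-3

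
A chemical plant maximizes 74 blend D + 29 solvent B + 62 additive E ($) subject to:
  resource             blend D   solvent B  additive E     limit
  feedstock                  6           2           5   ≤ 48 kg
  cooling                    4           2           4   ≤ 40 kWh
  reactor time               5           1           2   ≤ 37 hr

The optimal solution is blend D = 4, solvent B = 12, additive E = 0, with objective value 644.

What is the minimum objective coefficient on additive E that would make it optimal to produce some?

66

At the optimum: feedstock uses 48 of 48 (binding); cooling uses 40 of 40 (binding); reactor time uses 32 of 37 (slack = 5).
By complementary slackness, y = 0 for the non-binding constraint.
The binding rows give the dual system: 6·y_feedstock + 4·y_cooling = 74 and 2·y_feedstock + 2·y_cooling = 29.
This yields shadow prices y_feedstock = 8, y_cooling = 6.5.
additive E enters the basis when its profit ≥ yᵀa₃ = 8·5 + 6.5·4 = 66.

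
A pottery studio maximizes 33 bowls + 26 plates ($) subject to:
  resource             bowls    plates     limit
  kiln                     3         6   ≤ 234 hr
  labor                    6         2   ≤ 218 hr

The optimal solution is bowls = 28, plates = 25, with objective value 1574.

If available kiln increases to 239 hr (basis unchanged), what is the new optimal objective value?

1589

Both kiln and labor are binding at x*.
The binding rows give the dual system: 3·y_kiln + 6·y_labor = 33 and 6·y_kiln + 2·y_labor = 26.
→ y_kiln = 3 and y_labor = 4.
Δz = y_kiln·Δb = 3 × (5) = 15, so new z* = 1574 + 15 = 1589.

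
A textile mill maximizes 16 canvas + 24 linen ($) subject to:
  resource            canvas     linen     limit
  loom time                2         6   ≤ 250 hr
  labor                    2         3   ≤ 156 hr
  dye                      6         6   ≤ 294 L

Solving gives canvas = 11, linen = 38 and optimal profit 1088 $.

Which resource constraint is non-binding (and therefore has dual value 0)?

labor

loom time: 250/250 (binding)
labor: 136/156 (slack 20)
dye: 294/294 (binding)
By complementary slackness, a constraint with positive slack has shadow price 0 → labor.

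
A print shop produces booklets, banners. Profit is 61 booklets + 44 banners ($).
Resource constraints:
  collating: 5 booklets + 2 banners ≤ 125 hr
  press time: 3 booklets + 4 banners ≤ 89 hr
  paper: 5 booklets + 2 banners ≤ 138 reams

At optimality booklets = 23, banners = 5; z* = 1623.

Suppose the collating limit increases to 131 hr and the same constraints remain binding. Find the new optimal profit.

1671

Check each constraint at x*: collating 125/125 (tight); press time 89/89 (tight); paper 125/138 (slack 13).
Since paper is not tight, its dual is 0.
From A_Bᵀ y = c: 5·y_collating + 3·y_press time = 61; 2·y_collating + 4·y_press time = 44.
Solving: y_collating = 8, y_press time = 7.
Δz = y_collating·Δb = 8 × (6) = 48, so new z* = 1623 + 48 = 1671.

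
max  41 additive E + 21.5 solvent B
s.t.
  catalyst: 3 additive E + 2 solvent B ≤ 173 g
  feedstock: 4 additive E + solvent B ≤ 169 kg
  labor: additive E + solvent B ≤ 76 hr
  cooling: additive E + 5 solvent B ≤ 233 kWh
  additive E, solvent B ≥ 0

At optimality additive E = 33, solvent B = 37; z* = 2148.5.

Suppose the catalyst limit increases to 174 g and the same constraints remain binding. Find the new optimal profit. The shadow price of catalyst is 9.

Δb = 1, so new z* = 2148.5 + (9)·(1) = 2148.5 + 9 = 2157.5.

2157.5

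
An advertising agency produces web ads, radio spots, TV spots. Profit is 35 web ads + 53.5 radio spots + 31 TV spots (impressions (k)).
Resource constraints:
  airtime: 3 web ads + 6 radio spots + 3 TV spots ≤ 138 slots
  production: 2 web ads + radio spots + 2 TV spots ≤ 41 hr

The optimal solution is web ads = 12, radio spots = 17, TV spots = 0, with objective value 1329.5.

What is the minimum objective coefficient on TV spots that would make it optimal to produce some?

Check each constraint at x*: airtime 138/138 (tight); production 41/41 (tight).
From A_Bᵀ y = c: 3·y_airtime + 2·y_production = 35; 6·y_airtime + 1·y_production = 53.5.
This yields shadow prices y_airtime = 8, y_production = 5.5.
TV spots enters the basis when its profit ≥ yᵀa₃ = 8·3 + 5.5·2 = 35.

35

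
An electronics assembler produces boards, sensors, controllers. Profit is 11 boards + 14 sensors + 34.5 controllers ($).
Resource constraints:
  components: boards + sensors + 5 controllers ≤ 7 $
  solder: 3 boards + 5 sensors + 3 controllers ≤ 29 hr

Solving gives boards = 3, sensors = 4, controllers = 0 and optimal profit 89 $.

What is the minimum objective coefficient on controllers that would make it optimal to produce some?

Both components and solder are binding at x*.
Dual feasibility on the basic columns requires 1·y_components + 3·y_solder = 11, 1·y_components + 5·y_solder = 14.
This yields shadow prices y_components = 6.5, y_solder = 1.5.
controllers enters the basis when its profit ≥ yᵀa₃ = 6.5·5 + 1.5·3 = 37.

37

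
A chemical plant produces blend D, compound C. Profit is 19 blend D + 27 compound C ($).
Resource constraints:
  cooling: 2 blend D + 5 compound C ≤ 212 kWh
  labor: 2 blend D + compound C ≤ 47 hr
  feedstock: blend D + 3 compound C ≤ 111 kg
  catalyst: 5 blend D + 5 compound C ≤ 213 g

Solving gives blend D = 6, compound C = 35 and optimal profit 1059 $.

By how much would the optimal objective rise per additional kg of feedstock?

At the optimum: cooling uses 187 of 212 (slack = 25); labor uses 47 of 47 (binding); feedstock uses 111 of 111 (binding); catalyst uses 205 of 213 (slack = 8).
Since cooling, catalyst are not tight, their duals are 0.
From A_Bᵀ y = c: 2·y_labor + 1·y_feedstock = 19; 1·y_labor + 3·y_feedstock = 27.
Solving: y_labor = 6, y_feedstock = 7.
Shadow price of feedstock = 7.

7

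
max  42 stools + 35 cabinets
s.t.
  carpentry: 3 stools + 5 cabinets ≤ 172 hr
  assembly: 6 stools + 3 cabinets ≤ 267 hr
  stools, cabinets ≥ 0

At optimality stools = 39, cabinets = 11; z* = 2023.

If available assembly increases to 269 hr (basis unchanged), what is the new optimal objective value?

Both carpentry and assembly are binding at x*.
From A_Bᵀ y = c: 3·y_carpentry + 6·y_assembly = 42; 5·y_carpentry + 3·y_assembly = 35.
This yields shadow prices y_carpentry = 4, y_assembly = 5.
Δz = y_assembly·Δb = 5 × (2) = 10, so new z* = 2023 + 10 = 2033.

2033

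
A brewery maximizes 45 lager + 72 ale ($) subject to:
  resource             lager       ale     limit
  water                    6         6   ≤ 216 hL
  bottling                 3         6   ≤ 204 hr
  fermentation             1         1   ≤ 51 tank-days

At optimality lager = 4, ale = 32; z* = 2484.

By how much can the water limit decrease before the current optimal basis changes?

Binding constraints: water, bottling. The basis is B = [[6,6],[3,6]] with det 18.
Per unit decrease in water, x* moves by d = (-0.3333, 0.1667).
The basis stays optimal until lager reaches 0; allowable decrease = 12 hL.

12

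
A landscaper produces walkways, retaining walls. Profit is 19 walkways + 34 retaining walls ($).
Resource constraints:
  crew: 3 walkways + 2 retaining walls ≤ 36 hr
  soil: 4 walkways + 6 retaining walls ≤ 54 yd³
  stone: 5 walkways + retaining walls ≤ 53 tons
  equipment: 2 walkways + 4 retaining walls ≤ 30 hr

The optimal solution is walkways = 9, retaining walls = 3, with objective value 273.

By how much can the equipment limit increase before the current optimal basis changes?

6

Binding constraints: soil, equipment. The basis is B = [[4,6],[2,4]] with det 4.
Per unit increase in equipment, x* moves by d = (-1.5, 1).
The basis stays optimal until walkways reaches 0; allowable increase = 6 hr.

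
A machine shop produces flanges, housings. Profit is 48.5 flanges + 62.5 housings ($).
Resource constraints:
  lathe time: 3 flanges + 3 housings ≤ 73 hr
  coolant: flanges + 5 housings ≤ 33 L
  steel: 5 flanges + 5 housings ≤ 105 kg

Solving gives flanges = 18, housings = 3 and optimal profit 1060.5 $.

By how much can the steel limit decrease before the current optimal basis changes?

Binding constraints: coolant, steel. The basis is B = [[1,5],[5,5]] with det -20.
Per unit decrease in steel, x* moves by d = (-0.25, 0.05).
The basis stays optimal until flanges reaches 0; allowable decrease = 72 kg.

72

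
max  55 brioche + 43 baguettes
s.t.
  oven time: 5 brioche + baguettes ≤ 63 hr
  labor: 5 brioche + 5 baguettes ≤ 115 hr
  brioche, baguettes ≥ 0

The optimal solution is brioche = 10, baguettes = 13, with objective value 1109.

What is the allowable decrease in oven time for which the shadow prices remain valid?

40

Binding constraints: oven time, labor. The basis is B = [[5,1],[5,5]] with det 20.
Per unit decrease in oven time, x* moves by d = (-0.25, 0.25).
The basis stays optimal until brioche reaches 0; allowable decrease = 40 hr.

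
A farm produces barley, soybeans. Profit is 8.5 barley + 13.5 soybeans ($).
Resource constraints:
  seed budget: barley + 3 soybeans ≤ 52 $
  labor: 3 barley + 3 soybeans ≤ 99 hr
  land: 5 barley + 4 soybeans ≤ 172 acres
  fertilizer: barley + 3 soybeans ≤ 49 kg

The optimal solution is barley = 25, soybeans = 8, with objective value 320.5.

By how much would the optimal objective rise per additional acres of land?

Binding: labor and fertilizer. Non-binding: seed budget (3 unused), land (15 unused).
By complementary slackness, y = 0 for the non-binding constraints.
Dual feasibility on the basic columns requires 3·y_labor + 1·y_fertilizer = 8.5, 3·y_labor + 3·y_fertilizer = 13.5.
This yields shadow prices y_labor = 2, y_fertilizer = 2.5.
Shadow price of land = 0.

0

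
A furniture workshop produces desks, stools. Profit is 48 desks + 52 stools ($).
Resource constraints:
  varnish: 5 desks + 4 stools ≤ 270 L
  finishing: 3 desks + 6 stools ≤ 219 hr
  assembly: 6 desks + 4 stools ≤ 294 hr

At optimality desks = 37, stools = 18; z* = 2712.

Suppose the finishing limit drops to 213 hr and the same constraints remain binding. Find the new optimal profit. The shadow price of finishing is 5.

Δb = -6, so new z* = 2712 + (5)·(-6) = 2712 − 30 = 2682.

2682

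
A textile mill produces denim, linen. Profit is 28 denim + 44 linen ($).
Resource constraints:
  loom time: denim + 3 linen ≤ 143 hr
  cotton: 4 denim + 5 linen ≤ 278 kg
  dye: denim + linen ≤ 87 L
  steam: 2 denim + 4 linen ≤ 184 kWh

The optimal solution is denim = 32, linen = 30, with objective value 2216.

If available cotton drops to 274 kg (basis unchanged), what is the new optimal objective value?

2200

At the optimum: loom time uses 122 of 143 (slack = 21); cotton uses 278 of 278 (binding); dye uses 62 of 87 (slack = 25); steam uses 184 of 184 (binding).
Since loom time, dye are not tight, their duals are 0.
The binding rows give the dual system: 4·y_cotton + 2·y_steam = 28 and 5·y_cotton + 4·y_steam = 44.
This yields shadow prices y_cotton = 4, y_steam = 6.
Δz = y_cotton·Δb = 4 × (-4) = -16, so new z* = 2216 − 16 = 2200.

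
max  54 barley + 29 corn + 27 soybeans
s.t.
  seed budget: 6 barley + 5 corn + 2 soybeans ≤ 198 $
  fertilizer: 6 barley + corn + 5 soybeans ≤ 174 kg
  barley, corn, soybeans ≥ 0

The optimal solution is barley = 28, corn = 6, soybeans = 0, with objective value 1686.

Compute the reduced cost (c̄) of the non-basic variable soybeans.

-3

Both seed budget and fertilizer are binding at x*.
Dual feasibility on the basic columns requires 6·y_seed budget + 6·y_fertilizer = 54, 5·y_seed budget + 1·y_fertilizer = 29.
This yields shadow prices y_seed budget = 5, y_fertilizer = 4.
Reduced cost of soybeans: c₃ − yᵀa₃ = 27 − (5·2 + 4·5) = 27 − 30 = -3.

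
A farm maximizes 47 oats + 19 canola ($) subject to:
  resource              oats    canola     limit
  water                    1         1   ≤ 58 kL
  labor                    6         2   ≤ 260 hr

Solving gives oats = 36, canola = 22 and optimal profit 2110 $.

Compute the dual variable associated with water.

5

At the optimum: water uses 58 of 58 (binding); labor uses 260 of 260 (binding).
The binding rows give the dual system: 1·y_water + 6·y_labor = 47 and 1·y_water + 2·y_labor = 19.
This yields shadow prices y_water = 5, y_labor = 7.
Shadow price of water = 5.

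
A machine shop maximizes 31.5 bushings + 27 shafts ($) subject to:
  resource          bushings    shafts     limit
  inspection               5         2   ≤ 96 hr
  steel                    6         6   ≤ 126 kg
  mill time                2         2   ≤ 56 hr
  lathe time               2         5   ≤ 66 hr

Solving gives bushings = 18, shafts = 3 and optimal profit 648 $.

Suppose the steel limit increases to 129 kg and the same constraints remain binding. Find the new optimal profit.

Check each constraint at x*: inspection 96/96 (tight); steel 126/126 (tight); mill time 42/56 (slack 14); lathe time 51/66 (slack 15).
By complementary slackness, y = 0 for the non-binding constraints.
Dual feasibility on the basic columns requires 5·y_inspection + 6·y_steel = 31.5, 2·y_inspection + 6·y_steel = 27.
Solving: y_inspection = 1.5, y_steel = 4.
Δz = y_steel·Δb = 4 × (3) = 12, so new z* = 648 + 12 = 660.

660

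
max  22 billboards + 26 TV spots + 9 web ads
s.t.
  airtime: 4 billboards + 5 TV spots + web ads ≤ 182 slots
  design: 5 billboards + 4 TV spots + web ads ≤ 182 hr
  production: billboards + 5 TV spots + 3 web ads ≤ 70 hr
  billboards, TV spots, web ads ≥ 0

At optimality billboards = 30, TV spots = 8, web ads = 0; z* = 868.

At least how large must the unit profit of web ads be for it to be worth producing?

Check each constraint at x*: airtime 160/182 (slack 22); design 182/182 (tight); production 70/70 (tight).
Slack constraints have shadow price 0 (complementary slackness).
The binding rows give the dual system: 5·y_design + 1·y_production = 22 and 4·y_design + 5·y_production = 26.
This yields shadow prices y_design = 4, y_production = 2.
web ads enters the basis when its profit ≥ yᵀa₃ = 4·1 + 2·3 = 10.

10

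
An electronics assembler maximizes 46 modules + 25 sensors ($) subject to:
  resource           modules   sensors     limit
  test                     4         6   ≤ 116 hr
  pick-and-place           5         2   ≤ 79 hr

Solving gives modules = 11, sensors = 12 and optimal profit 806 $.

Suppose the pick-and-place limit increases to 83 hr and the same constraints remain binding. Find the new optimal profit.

838

Check each constraint at x*: test 116/116 (tight); pick-and-place 79/79 (tight).
The binding rows give the dual system: 4·y_test + 5·y_pick-and-place = 46 and 6·y_test + 2·y_pick-and-place = 25.
This yields shadow prices y_test = 1.5, y_pick-and-place = 8.
Δz = y_pick-and-place·Δb = 8 × (4) = 32, so new z* = 806 + 32 = 838.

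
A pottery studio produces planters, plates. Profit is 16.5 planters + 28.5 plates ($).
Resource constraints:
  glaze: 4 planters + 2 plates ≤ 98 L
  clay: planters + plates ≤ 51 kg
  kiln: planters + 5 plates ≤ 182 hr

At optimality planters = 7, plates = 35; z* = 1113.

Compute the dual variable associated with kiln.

Binding: glaze and kiln. Non-binding: clay (9 unused).
By complementary slackness, y = 0 for the non-binding constraint.
Dual feasibility on the basic columns requires 4·y_glaze + 1·y_kiln = 16.5, 2·y_glaze + 5·y_kiln = 28.5.
This yields shadow prices y_glaze = 3, y_kiln = 4.5.
Shadow price of kiln = 4.5.

4.5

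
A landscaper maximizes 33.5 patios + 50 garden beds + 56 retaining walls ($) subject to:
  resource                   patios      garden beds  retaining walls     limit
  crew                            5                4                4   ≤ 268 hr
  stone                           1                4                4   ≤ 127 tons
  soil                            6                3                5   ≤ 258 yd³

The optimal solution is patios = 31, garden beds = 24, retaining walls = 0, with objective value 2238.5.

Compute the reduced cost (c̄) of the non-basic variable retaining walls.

-2

At the optimum: crew uses 251 of 268 (slack = 17); stone uses 127 of 127 (binding); soil uses 258 of 258 (binding).
By complementary slackness, y = 0 for the non-binding constraint.
Dual feasibility on the basic columns requires 1·y_stone + 6·y_soil = 33.5, 4·y_stone + 3·y_soil = 50.
This yields shadow prices y_stone = 9.5, y_soil = 4.
Reduced cost of retaining walls: c₃ − yᵀa₃ = 56 − (9.5·4 + 4·5) = 56 − 58 = -2.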